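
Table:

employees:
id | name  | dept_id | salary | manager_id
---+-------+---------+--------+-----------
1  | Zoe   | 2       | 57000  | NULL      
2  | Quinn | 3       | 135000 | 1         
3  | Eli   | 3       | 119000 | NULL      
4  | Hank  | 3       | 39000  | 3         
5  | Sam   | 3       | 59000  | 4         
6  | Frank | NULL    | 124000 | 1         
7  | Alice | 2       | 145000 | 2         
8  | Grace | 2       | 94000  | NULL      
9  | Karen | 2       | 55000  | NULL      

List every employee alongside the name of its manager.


This is a self-join: employees is joined to a second copy of itself, matching each row's manager_id to another row's id. Use LEFT JOIN so rows with manager_id=NULL are kept.
  - employee 1 (Zoe): manager_id=NULL -> NULL
  - employee 2 (Quinn): manager_id=1 -> Zoe
  - employee 3 (Eli): manager_id=NULL -> NULL
  - employee 4 (Hank): manager_id=3 -> Eli
  - employee 5 (Sam): manager_id=4 -> Hank
  - employee 6 (Frank): manager_id=1 -> Zoe
  - employee 7 (Alice): manager_id=2 -> Quinn
  - employee 8 (Grace): manager_id=NULL -> NULL
  - employee 9 (Karen): manager_id=NULL -> NULL

SQL:
SELECT a.name AS item, b.name AS manager
FROM employees a
LEFT JOIN employees b ON a.manager_id = b.id

Result:
item  | manager
------+--------
Zoe   | NULL   
Quinn | Zoe    
Eli   | NULL   
Hank  | Eli    
Sam   | Hank   
Frank | Zoe    
Alice | Quinn  
Grace | NULL   
Karen | NULL   


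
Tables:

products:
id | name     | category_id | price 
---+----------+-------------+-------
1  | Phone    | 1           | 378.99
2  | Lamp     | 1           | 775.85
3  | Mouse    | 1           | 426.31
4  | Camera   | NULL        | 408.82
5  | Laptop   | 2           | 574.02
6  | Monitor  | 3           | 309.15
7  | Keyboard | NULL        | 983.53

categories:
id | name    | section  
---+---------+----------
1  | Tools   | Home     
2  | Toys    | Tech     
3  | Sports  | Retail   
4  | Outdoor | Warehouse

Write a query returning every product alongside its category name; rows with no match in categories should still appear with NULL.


LEFT JOIN keeps every row from products (the left table); where category_id has no match in categories, the category columns become NULL. Walk through each product:
  - product 1 (Phone): category_id=1 -> matches Tools
  - product 2 (Lamp): category_id=1 -> matches Tools
  - product 3 (Mouse): category_id=1 -> matches Tools
  - product 4 (Camera): category_id=NULL, no match -> kept with NULL
  - product 5 (Laptop): category_id=2 -> matches Toys
  - product 6 (Monitor): category_id=3 -> matches Sports
  - product 7 (Keyboard): category_id=NULL, no match -> kept with NULL
All 7 rows appear; 2 have NULL category.

SQL:
SELECT a.name, b.name AS category
FROM products a
LEFT JOIN categories b ON a.category_id = b.id

Result:
name     | category
---------+---------
Phone    | Tools   
Lamp     | Tools   
Mouse    | Tools   
Camera   | NULL    
Laptop   | Toys    
Monitor  | Sports  
Keyboard | NULL    


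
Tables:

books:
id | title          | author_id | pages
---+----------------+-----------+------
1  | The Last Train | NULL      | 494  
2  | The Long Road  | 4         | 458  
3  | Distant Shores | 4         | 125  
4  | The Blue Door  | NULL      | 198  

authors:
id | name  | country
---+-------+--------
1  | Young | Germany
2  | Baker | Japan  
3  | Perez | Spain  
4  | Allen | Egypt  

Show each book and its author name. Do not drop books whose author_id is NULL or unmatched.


LEFT JOIN keeps every row from books (the left table); where author_id has no match in authors, the author columns become NULL. Walk through each book:
  - book 1 (The Last Train): author_id=NULL, no match -> kept with NULL
  - book 2 (The Long Road): author_id=4 -> matches Allen
  - book 3 (Distant Shores): author_id=4 -> matches Allen
  - book 4 (The Blue Door): author_id=NULL, no match -> kept with NULL
All 4 rows appear; 2 have NULL author.

SQL:
SELECT a.title, b.name AS author
FROM books a
LEFT JOIN authors b ON a.author_id = b.id

Result:
title          | author
---------------+-------
The Last Train | NULL  
The Long Road  | Allen 
Distant Shores | Allen 
The Blue Door  | NULL  


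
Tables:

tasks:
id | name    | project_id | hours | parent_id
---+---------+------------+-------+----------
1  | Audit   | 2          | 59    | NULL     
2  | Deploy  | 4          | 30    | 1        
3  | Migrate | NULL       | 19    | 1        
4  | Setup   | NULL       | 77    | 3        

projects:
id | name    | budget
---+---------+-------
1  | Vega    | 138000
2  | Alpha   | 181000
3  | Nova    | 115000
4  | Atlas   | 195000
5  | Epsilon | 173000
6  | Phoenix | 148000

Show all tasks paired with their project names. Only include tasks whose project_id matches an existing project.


INNER JOIN keeps only tasks rows whose project_id matches an id in projects. Walk through each task:
  - task 1 (Audit): project_id=2 -> matches Alpha
  - task 2 (Deploy): project_id=4 -> matches Atlas
  - task 3 (Migrate): project_id=NULL, no match -> dropped
  - task 4 (Setup): project_id=NULL, no match -> dropped
So 2 of 4 rows are dropped.

SQL:
SELECT a.name, b.name AS project
FROM tasks a
INNER JOIN projects b ON a.project_id = b.id

Result:
name   | project
-------+--------
Audit  | Alpha  
Deploy | Atlas  


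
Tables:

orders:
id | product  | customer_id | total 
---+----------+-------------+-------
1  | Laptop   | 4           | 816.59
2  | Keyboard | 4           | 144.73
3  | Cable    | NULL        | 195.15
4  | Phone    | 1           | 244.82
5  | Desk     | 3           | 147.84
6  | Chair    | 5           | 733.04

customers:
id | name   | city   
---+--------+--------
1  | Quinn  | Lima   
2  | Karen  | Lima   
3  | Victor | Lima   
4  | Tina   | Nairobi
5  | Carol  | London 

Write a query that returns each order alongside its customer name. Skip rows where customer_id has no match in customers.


INNER JOIN keeps only orders rows whose customer_id matches an id in customers. Walk through each order:
  - order 1 (Laptop): customer_id=4 -> matches Tina
  - order 2 (Keyboard): customer_id=4 -> matches Tina
  - order 3 (Cable): customer_id=NULL, no match -> dropped
  - order 4 (Phone): customer_id=1 -> matches Quinn
  - order 5 (Desk): customer_id=3 -> matches Victor
  - order 6 (Chair): customer_id=5 -> matches Carol
So 1 of 6 rows is dropped.

SQL:
SELECT a.product, b.name AS customer
FROM orders a
INNER JOIN customers b ON a.customer_id = b.id

Result:
product  | customer
---------+---------
Laptop   | Tina    
Keyboard | Tina    
Phone    | Quinn   
Desk     | Victor  
Chair    | Carol   


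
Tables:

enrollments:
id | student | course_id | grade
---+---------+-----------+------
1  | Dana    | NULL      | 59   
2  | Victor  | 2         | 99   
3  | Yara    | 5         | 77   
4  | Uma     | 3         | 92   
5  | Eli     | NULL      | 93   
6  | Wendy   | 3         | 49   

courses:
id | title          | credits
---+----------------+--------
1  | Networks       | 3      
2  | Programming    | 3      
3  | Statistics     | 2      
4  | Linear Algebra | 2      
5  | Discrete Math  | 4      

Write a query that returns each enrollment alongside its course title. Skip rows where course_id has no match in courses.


INNER JOIN keeps only enrollments rows whose course_id matches an id in courses. Walk through each enrollment:
  - enrollment 1 (Dana): course_id=NULL, no match -> dropped
  - enrollment 2 (Victor): course_id=2 -> matches Programming
  - enrollment 3 (Yara): course_id=5 -> matches Discrete Math
  - enrollment 4 (Uma): course_id=3 -> matches Statistics
  - enrollment 5 (Eli): course_id=NULL, no match -> dropped
  - enrollment 6 (Wendy): course_id=3 -> matches Statistics
So 2 of 6 rows are dropped.

SQL:
SELECT a.student, b.title AS course
FROM enrollments a
INNER JOIN courses b ON a.course_id = b.id

Result:
student | course       
--------+--------------
Victor  | Programming  
Yara    | Discrete Math
Uma     | Statistics   
Wendy   | Statistics   


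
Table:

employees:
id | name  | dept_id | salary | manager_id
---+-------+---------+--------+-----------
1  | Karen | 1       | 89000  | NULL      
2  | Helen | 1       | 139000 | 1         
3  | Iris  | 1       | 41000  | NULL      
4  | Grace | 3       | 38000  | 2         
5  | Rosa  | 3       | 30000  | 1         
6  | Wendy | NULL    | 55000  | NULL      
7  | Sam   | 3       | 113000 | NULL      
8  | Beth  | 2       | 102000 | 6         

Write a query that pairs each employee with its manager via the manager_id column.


This is a self-join: employees is joined to a second copy of itself, matching each row's manager_id to another row's id. Use LEFT JOIN so rows with manager_id=NULL are kept.
  - employee 1 (Karen): manager_id=NULL -> NULL
  - employee 2 (Helen): manager_id=1 -> Karen
  - employee 3 (Iris): manager_id=NULL -> NULL
  - employee 4 (Grace): manager_id=2 -> Helen
  - employee 5 (Rosa): manager_id=1 -> Karen
  - employee 6 (Wendy): manager_id=NULL -> NULL
  - employee 7 (Sam): manager_id=NULL -> NULL
  - employee 8 (Beth): manager_id=6 -> Wendy

SQL:
SELECT a.name AS item, b.name AS manager
FROM employees a
LEFT JOIN employees b ON a.manager_id = b.id

Result:
item  | manager
------+--------
Karen | NULL   
Helen | Karen  
Iris  | NULL   
Grace | Helen  
Rosa  | Karen  
Wendy | NULL   
Sam   | NULL   
Beth  | Wendy  


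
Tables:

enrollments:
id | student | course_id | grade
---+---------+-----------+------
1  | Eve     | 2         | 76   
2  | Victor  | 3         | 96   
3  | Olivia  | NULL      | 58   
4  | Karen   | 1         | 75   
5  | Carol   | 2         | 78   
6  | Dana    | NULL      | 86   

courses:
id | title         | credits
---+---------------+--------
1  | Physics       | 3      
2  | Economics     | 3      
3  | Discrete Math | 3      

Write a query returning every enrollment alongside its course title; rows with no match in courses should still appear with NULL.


LEFT JOIN keeps every row from enrollments (the left table); where course_id has no match in courses, the course columns become NULL. Walk through each enrollment:
  - enrollment 1 (Eve): course_id=2 -> matches Economics
  - enrollment 2 (Victor): course_id=3 -> matches Discrete Math
  - enrollment 3 (Olivia): course_id=NULL, no match -> kept with NULL
  - enrollment 4 (Karen): course_id=1 -> matches Physics
  - enrollment 5 (Carol): course_id=2 -> matches Economics
  - enrollment 6 (Dana): course_id=NULL, no match -> kept with NULL
All 6 rows appear; 2 have NULL course.

SQL:
SELECT a.student, b.title AS course
FROM enrollments a
LEFT JOIN courses b ON a.course_id = b.id

Result:
student | course       
--------+--------------
Eve     | Economics    
Victor  | Discrete Math
Olivia  | NULL         
Karen   | Physics      
Carol   | Economics    
Dana    | NULL         


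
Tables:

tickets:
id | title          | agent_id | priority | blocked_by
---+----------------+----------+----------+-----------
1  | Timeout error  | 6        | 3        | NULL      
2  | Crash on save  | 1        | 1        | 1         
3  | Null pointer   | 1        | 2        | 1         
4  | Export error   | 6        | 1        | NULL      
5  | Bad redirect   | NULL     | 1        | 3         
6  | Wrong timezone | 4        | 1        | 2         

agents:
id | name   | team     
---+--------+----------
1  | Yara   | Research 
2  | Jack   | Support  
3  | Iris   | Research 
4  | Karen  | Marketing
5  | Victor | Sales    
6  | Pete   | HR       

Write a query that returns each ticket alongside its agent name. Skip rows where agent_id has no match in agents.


INNER JOIN keeps only tickets rows whose agent_id matches an id in agents. Walk through each ticket:
  - ticket 1 (Timeout error): agent_id=6 -> matches Pete
  - ticket 2 (Crash on save): agent_id=1 -> matches Yara
  - ticket 3 (Null pointer): agent_id=1 -> matches Yara
  - ticket 4 (Export error): agent_id=6 -> matches Pete
  - ticket 5 (Bad redirect): agent_id=NULL, no match -> dropped
  - ticket 6 (Wrong timezone): agent_id=4 -> matches Karen
So 1 of 6 rows is dropped.

SQL:
SELECT a.title, b.name AS agent
FROM tickets a
INNER JOIN agents b ON a.agent_id = b.id

Result:
title          | agent
---------------+------
Timeout error  | Pete 
Crash on save  | Yara 
Null pointer   | Yara 
Export error   | Pete 
Wrong timezone | Karen


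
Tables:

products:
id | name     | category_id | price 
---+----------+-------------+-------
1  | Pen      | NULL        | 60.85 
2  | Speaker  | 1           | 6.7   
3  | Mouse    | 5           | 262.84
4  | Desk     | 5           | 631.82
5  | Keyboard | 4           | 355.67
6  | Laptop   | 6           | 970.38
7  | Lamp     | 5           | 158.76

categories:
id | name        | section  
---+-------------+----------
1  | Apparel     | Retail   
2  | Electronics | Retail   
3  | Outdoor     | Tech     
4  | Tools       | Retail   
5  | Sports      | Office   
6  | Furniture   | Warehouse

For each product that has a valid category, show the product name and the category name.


INNER JOIN keeps only products rows whose category_id matches an id in categories. Walk through each product:
  - product 1 (Pen): category_id=NULL, no match -> dropped
  - product 2 (Speaker): category_id=1 -> matches Apparel
  - product 3 (Mouse): category_id=5 -> matches Sports
  - product 4 (Desk): category_id=5 -> matches Sports
  - product 5 (Keyboard): category_id=4 -> matches Tools
  - product 6 (Laptop): category_id=6 -> matches Furniture
  - product 7 (Lamp): category_id=5 -> matches Sports
So 1 of 7 rows is dropped.

SQL:
SELECT a.name, b.name AS category
FROM products a
INNER JOIN categories b ON a.category_id = b.id

Result:
name     | category 
---------+----------
Speaker  | Apparel  
Mouse    | Sports   
Desk     | Sports   
Keyboard | Tools    
Laptop   | Furniture
Lamp     | Sports   


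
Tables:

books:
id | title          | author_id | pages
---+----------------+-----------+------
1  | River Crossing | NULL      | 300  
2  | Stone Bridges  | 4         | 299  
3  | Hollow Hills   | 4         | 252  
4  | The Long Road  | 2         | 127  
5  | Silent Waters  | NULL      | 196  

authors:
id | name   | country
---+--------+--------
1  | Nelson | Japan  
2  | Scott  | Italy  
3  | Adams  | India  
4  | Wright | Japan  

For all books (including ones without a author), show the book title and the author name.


LEFT JOIN keeps every row from books (the left table); where author_id has no match in authors, the author columns become NULL. Walk through each book:
  - book 1 (River Crossing): author_id=NULL, no match -> kept with NULL
  - book 2 (Stone Bridges): author_id=4 -> matches Wright
  - book 3 (Hollow Hills): author_id=4 -> matches Wright
  - book 4 (The Long Road): author_id=2 -> matches Scott
  - book 5 (Silent Waters): author_id=NULL, no match -> kept with NULL
All 5 rows appear; 2 have NULL author.

SQL:
SELECT a.title, b.name AS author
FROM books a
LEFT JOIN authors b ON a.author_id = b.id

Result:
title          | author
---------------+-------
River Crossing | NULL  
Stone Bridges  | Wright
Hollow Hills   | Wright
The Long Road  | Scott 
Silent Waters  | NULL  


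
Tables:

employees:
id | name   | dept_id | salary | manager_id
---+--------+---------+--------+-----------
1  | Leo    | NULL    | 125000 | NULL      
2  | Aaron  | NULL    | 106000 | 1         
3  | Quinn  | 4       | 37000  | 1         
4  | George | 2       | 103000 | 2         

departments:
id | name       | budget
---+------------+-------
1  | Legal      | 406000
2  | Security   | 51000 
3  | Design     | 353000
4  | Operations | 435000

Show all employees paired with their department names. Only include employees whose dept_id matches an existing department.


INNER JOIN keeps only employees rows whose dept_id matches an id in departments. Walk through each employee:
  - employee 1 (Leo): dept_id=NULL, no match -> dropped
  - employee 2 (Aaron): dept_id=NULL, no match -> dropped
  - employee 3 (Quinn): dept_id=4 -> matches Operations
  - employee 4 (George): dept_id=2 -> matches Security
So 2 of 4 rows are dropped.

SQL:
SELECT a.name, b.name AS department
FROM employees a
INNER JOIN departments b ON a.dept_id = b.id

Result:
name   | department
-------+-----------
Quinn  | Operations
George | Security  


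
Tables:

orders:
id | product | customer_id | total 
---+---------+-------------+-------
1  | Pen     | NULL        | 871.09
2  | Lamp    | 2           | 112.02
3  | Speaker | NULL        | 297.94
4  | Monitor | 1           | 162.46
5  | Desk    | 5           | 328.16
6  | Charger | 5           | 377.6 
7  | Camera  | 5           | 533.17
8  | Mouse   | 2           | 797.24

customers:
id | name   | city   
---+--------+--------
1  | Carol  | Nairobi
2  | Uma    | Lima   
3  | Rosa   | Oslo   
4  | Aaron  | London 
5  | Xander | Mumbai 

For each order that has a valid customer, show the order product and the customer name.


INNER JOIN keeps only orders rows whose customer_id matches an id in customers. Walk through each order:
  - order 1 (Pen): customer_id=NULL, no match -> dropped
  - order 2 (Lamp): customer_id=2 -> matches Uma
  - order 3 (Speaker): customer_id=NULL, no match -> dropped
  - order 4 (Monitor): customer_id=1 -> matches Carol
  - order 5 (Desk): customer_id=5 -> matches Xander
  - order 6 (Charger): customer_id=5 -> matches Xander
  - order 7 (Camera): customer_id=5 -> matches Xander
  - order 8 (Mouse): customer_id=2 -> matches Uma
So 2 of 8 rows are dropped.

SQL:
SELECT a.product, b.name AS customer
FROM orders a
INNER JOIN customers b ON a.customer_id = b.id

Result:
product | customer
--------+---------
Lamp    | Uma     
Monitor | Carol   
Desk    | Xander  
Charger | Xander  
Camera  | Xander  
Mouse   | Uma     


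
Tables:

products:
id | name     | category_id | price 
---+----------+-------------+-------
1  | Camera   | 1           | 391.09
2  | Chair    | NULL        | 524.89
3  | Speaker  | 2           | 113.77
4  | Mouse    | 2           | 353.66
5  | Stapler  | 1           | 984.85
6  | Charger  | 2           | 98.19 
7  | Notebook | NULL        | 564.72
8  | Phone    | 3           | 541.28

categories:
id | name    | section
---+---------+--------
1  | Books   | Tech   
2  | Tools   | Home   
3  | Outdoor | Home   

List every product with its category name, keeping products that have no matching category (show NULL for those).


LEFT JOIN keeps every row from products (the left table); where category_id has no match in categories, the category columns become NULL. Walk through each product:
  - product 1 (Camera): category_id=1 -> matches Books
  - product 2 (Chair): category_id=NULL, no match -> kept with NULL
  - product 3 (Speaker): category_id=2 -> matches Tools
  - product 4 (Mouse): category_id=2 -> matches Tools
  - product 5 (Stapler): category_id=1 -> matches Books
  - product 6 (Charger): category_id=2 -> matches Tools
  - product 7 (Notebook): category_id=NULL, no match -> kept with NULL
  - product 8 (Phone): category_id=3 -> matches Outdoor
All 8 rows appear; 2 have NULL category.

SQL:
SELECT a.name, b.name AS category
FROM products a
LEFT JOIN categories b ON a.category_id = b.id

Result:
name     | category
---------+---------
Camera   | Books   
Chair    | NULL    
Speaker  | Tools   
Mouse    | Tools   
Stapler  | Books   
Charger  | Tools   
Notebook | NULL    
Phone    | Outdoor 


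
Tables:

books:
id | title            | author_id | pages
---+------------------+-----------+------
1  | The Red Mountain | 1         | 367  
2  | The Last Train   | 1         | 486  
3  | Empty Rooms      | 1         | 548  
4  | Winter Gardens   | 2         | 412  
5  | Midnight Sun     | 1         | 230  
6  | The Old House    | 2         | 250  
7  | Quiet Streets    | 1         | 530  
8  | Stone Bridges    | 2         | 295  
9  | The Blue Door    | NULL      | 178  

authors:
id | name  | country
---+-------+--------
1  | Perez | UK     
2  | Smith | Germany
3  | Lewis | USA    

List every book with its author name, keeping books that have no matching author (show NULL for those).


LEFT JOIN keeps every row from books (the left table); where author_id has no match in authors, the author columns become NULL. Walk through each book:
  - book 1 (The Red Mountain): author_id=1 -> matches Perez
  - book 2 (The Last Train): author_id=1 -> matches Perez
  - book 3 (Empty Rooms): author_id=1 -> matches Perez
  - book 4 (Winter Gardens): author_id=2 -> matches Smith
  - book 5 (Midnight Sun): author_id=1 -> matches Perez
  - book 6 (The Old House): author_id=2 -> matches Smith
  - book 7 (Quiet Streets): author_id=1 -> matches Perez
  - book 8 (Stone Bridges): author_id=2 -> matches Smith
  - book 9 (The Blue Door): author_id=NULL, no match -> kept with NULL
All 9 rows appear; 1 has NULL author.

SQL:
SELECT a.title, b.name AS author
FROM books a
LEFT JOIN authors b ON a.author_id = b.id

Result:
title            | author
-----------------+-------
The Red Mountain | Perez 
The Last Train   | Perez 
Empty Rooms      | Perez 
Winter Gardens   | Smith 
Midnight Sun     | Perez 
The Old House    | Smith 
Quiet Streets    | Perez 
Stone Bridges    | Smith 
The Blue Door    | NULL  


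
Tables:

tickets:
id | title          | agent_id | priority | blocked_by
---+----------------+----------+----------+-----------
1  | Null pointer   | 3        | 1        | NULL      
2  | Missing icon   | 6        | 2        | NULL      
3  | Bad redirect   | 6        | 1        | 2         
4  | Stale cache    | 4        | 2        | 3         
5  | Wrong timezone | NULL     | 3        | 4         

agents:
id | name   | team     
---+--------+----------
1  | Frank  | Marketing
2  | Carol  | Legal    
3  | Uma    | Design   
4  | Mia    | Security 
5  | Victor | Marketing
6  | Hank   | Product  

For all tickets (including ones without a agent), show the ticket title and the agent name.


LEFT JOIN keeps every row from tickets (the left table); where agent_id has no match in agents, the agent columns become NULL. Walk through each ticket:
  - ticket 1 (Null pointer): agent_id=3 -> matches Uma
  - ticket 2 (Missing icon): agent_id=6 -> matches Hank
  - ticket 3 (Bad redirect): agent_id=6 -> matches Hank
  - ticket 4 (Stale cache): agent_id=4 -> matches Mia
  - ticket 5 (Wrong timezone): agent_id=NULL, no match -> kept with NULL
All 5 rows appear; 1 has NULL agent.

SQL:
SELECT a.title, b.name AS agent
FROM tickets a
LEFT JOIN agents b ON a.agent_id = b.id

Result:
title          | agent
---------------+------
Null pointer   | Uma  
Missing icon   | Hank 
Bad redirect   | Hank 
Stale cache    | Mia  
Wrong timezone | NULL 


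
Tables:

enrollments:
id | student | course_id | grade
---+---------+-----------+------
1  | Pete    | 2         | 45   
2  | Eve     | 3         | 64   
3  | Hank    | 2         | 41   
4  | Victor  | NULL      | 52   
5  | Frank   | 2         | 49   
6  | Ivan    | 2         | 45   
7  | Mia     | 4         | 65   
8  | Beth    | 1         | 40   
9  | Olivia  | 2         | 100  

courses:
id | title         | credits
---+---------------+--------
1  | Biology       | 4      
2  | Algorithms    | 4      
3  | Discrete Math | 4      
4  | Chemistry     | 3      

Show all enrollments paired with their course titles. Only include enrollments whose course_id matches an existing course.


INNER JOIN keeps only enrollments rows whose course_id matches an id in courses. Walk through each enrollment:
  - enrollment 1 (Pete): course_id=2 -> matches Algorithms
  - enrollment 2 (Eve): course_id=3 -> matches Discrete Math
  - enrollment 3 (Hank): course_id=2 -> matches Algorithms
  - enrollment 4 (Victor): course_id=NULL, no match -> dropped
  - enrollment 5 (Frank): course_id=2 -> matches Algorithms
  - enrollment 6 (Ivan): course_id=2 -> matches Algorithms
  - enrollment 7 (Mia): course_id=4 -> matches Chemistry
  - enrollment 8 (Beth): course_id=1 -> matches Biology
  - enrollment 9 (Olivia): course_id=2 -> matches Algorithms
So 1 of 9 rows is dropped.

SQL:
SELECT a.student, b.title AS course
FROM enrollments a
INNER JOIN courses b ON a.course_id = b.id

Result:
student | course       
--------+--------------
Pete    | Algorithms   
Eve     | Discrete Math
Hank    | Algorithms   
Frank   | Algorithms   
Ivan    | Algorithms   
Mia     | Chemistry    
Beth    | Biology      
Olivia  | Algorithms   


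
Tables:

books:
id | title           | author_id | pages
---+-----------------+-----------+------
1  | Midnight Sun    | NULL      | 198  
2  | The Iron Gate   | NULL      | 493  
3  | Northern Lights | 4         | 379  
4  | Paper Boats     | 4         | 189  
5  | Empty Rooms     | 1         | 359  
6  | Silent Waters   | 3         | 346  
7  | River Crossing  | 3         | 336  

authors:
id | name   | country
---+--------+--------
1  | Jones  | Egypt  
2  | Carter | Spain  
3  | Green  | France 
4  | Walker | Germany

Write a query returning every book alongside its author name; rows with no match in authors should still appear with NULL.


LEFT JOIN keeps every row from books (the left table); where author_id has no match in authors, the author columns become NULL. Walk through each book:
  - book 1 (Midnight Sun): author_id=NULL, no match -> kept with NULL
  - book 2 (The Iron Gate): author_id=NULL, no match -> kept with NULL
  - book 3 (Northern Lights): author_id=4 -> matches Walker
  - book 4 (Paper Boats): author_id=4 -> matches Walker
  - book 5 (Empty Rooms): author_id=1 -> matches Jones
  - book 6 (Silent Waters): author_id=3 -> matches Green
  - book 7 (River Crossing): author_id=3 -> matches Green
All 7 rows appear; 2 have NULL author.

SQL:
SELECT a.title, b.name AS author
FROM books a
LEFT JOIN authors b ON a.author_id = b.id

Result:
title           | author
----------------+-------
Midnight Sun    | NULL  
The Iron Gate   | NULL  
Northern Lights | Walker
Paper Boats     | Walker
Empty Rooms     | Jones 
Silent Waters   | Green 
River Crossing  | Green 


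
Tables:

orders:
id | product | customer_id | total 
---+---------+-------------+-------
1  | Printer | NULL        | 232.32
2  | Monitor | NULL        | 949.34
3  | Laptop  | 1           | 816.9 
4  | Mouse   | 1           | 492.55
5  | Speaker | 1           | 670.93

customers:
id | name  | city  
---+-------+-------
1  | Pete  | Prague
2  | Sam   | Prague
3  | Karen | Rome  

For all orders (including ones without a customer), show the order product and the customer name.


LEFT JOIN keeps every row from orders (the left table); where customer_id has no match in customers, the customer columns become NULL. Walk through each order:
  - order 1 (Printer): customer_id=NULL, no match -> kept with NULL
  - order 2 (Monitor): customer_id=NULL, no match -> kept with NULL
  - order 3 (Laptop): customer_id=1 -> matches Pete
  - order 4 (Mouse): customer_id=1 -> matches Pete
  - order 5 (Speaker): customer_id=1 -> matches Pete
All 5 rows appear; 2 have NULL customer.

SQL:
SELECT a.product, b.name AS customer
FROM orders a
LEFT JOIN customers b ON a.customer_id = b.id

Result:
product | customer
--------+---------
Printer | NULL    
Monitor | NULL    
Laptop  | Pete    
Mouse   | Pete    
Speaker | Pete    


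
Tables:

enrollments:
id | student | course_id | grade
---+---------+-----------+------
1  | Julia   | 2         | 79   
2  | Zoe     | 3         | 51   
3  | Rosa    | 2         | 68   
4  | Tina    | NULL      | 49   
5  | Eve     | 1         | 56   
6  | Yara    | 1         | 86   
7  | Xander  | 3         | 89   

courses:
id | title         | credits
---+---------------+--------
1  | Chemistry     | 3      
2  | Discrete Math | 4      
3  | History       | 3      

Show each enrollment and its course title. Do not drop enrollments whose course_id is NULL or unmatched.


LEFT JOIN keeps every row from enrollments (the left table); where course_id has no match in courses, the course columns become NULL. Walk through each enrollment:
  - enrollment 1 (Julia): course_id=2 -> matches Discrete Math
  - enrollment 2 (Zoe): course_id=3 -> matches History
  - enrollment 3 (Rosa): course_id=2 -> matches Discrete Math
  - enrollment 4 (Tina): course_id=NULL, no match -> kept with NULL
  - enrollment 5 (Eve): course_id=1 -> matches Chemistry
  - enrollment 6 (Yara): course_id=1 -> matches Chemistry
  - enrollment 7 (Xander): course_id=3 -> matches History
All 7 rows appear; 1 has NULL course.

SQL:
SELECT a.student, b.title AS course
FROM enrollments a
LEFT JOIN courses b ON a.course_id = b.id

Result:
student | course       
--------+--------------
Julia   | Discrete Math
Zoe     | History      
Rosa    | Discrete Math
Tina    | NULL         
Eve     | Chemistry    
Yara    | Chemistry    
Xander  | History      


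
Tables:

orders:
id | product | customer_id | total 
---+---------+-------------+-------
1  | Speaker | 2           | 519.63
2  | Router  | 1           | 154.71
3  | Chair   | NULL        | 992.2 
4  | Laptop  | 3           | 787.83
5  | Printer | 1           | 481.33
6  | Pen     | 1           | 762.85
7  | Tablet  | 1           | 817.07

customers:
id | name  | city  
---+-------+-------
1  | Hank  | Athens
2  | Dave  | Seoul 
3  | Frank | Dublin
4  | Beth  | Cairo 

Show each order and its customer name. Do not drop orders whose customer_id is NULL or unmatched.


LEFT JOIN keeps every row from orders (the left table); where customer_id has no match in customers, the customer columns become NULL. Walk through each order:
  - order 1 (Speaker): customer_id=2 -> matches Dave
  - order 2 (Router): customer_id=1 -> matches Hank
  - order 3 (Chair): customer_id=NULL, no match -> kept with NULL
  - order 4 (Laptop): customer_id=3 -> matches Frank
  - order 5 (Printer): customer_id=1 -> matches Hank
  - order 6 (Pen): customer_id=1 -> matches Hank
  - order 7 (Tablet): customer_id=1 -> matches Hank
All 7 rows appear; 1 has NULL customer.

SQL:
SELECT a.product, b.name AS customer
FROM orders a
LEFT JOIN customers b ON a.customer_id = b.id

Result:
product | customer
--------+---------
Speaker | Dave    
Router  | Hank    
Chair   | NULL    
Laptop  | Frank   
Printer | Hank    
Pen     | Hank    
Tablet  | Hank    


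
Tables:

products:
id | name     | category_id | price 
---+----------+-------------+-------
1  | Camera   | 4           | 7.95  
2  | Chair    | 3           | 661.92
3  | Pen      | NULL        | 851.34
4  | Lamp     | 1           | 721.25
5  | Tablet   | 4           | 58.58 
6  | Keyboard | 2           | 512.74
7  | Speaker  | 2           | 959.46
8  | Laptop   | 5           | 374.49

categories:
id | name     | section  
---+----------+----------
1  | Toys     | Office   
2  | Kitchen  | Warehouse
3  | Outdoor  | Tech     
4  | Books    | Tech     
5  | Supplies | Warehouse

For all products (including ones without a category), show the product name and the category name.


LEFT JOIN keeps every row from products (the left table); where category_id has no match in categories, the category columns become NULL. Walk through each product:
  - product 1 (Camera): category_id=4 -> matches Books
  - product 2 (Chair): category_id=3 -> matches Outdoor
  - product 3 (Pen): category_id=NULL, no match -> kept with NULL
  - product 4 (Lamp): category_id=1 -> matches Toys
  - product 5 (Tablet): category_id=4 -> matches Books
  - product 6 (Keyboard): category_id=2 -> matches Kitchen
  - product 7 (Speaker): category_id=2 -> matches Kitchen
  - product 8 (Laptop): category_id=5 -> matches Supplies
All 8 rows appear; 1 has NULL category.

SQL:
SELECT a.name, b.name AS category
FROM products a
LEFT JOIN categories b ON a.category_id = b.id

Result:
name     | category
---------+---------
Camera   | Books   
Chair    | Outdoor 
Pen      | NULL    
Lamp     | Toys    
Tablet   | Books   
Keyboard | Kitchen 
Speaker  | Kitchen 
Laptop   | Supplies


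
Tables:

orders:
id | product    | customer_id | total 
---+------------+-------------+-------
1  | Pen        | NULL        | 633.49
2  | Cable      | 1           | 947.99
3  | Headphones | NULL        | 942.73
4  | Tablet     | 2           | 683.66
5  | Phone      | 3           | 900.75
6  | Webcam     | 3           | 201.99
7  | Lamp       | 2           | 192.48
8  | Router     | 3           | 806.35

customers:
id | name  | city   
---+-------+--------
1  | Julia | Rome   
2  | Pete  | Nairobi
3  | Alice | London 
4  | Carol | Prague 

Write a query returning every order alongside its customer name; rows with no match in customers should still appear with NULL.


LEFT JOIN keeps every row from orders (the left table); where customer_id has no match in customers, the customer columns become NULL. Walk through each order:
  - order 1 (Pen): customer_id=NULL, no match -> kept with NULL
  - order 2 (Cable): customer_id=1 -> matches Julia
  - order 3 (Headphones): customer_id=NULL, no match -> kept with NULL
  - order 4 (Tablet): customer_id=2 -> matches Pete
  - order 5 (Phone): customer_id=3 -> matches Alice
  - order 6 (Webcam): customer_id=3 -> matches Alice
  - order 7 (Lamp): customer_id=2 -> matches Pete
  - order 8 (Router): customer_id=3 -> matches Alice
All 8 rows appear; 2 have NULL customer.

SQL:
SELECT a.product, b.name AS customer
FROM orders a
LEFT JOIN customers b ON a.customer_id = b.id

Result:
product    | customer
-----------+---------
Pen        | NULL    
Cable      | Julia   
Headphones | NULL    
Tablet     | Pete    
Phone      | Alice   
Webcam     | Alice   
Lamp       | Pete    
Router     | Alice   


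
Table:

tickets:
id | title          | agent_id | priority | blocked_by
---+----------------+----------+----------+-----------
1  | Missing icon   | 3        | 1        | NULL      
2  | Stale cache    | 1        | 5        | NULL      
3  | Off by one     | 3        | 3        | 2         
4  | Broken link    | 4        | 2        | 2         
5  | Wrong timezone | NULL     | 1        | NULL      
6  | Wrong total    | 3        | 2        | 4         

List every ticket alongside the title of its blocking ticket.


This is a self-join: tickets is joined to a second copy of itself, matching each row's blocked_by to another row's id. Use LEFT JOIN so rows with blocked_by=NULL are kept.
  - ticket 1 (Missing icon): blocked_by=NULL -> NULL
  - ticket 2 (Stale cache): blocked_by=NULL -> NULL
  - ticket 3 (Off by one): blocked_by=2 -> Stale cache
  - ticket 4 (Broken link): blocked_by=2 -> Stale cache
  - ticket 5 (Wrong timezone): blocked_by=NULL -> NULL
  - ticket 6 (Wrong total): blocked_by=4 -> Broken link

SQL:
SELECT a.title AS item, b.title AS blocked_by
FROM tickets a
LEFT JOIN tickets b ON a.blocked_by = b.id

Result:
item           | blocked_by 
---------------+------------
Missing icon   | NULL       
Stale cache    | NULL       
Off by one     | Stale cache
Broken link    | Stale cache
Wrong timezone | NULL       
Wrong total    | Broken link


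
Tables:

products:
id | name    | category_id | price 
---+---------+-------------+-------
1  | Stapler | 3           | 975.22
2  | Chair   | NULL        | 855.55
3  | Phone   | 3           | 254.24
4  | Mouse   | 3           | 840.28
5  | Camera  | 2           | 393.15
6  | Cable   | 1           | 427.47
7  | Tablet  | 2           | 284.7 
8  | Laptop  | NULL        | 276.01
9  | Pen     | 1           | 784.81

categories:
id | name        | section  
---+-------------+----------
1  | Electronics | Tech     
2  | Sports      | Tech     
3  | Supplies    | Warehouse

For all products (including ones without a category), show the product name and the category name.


LEFT JOIN keeps every row from products (the left table); where category_id has no match in categories, the category columns become NULL. Walk through each product:
  - product 1 (Stapler): category_id=3 -> matches Supplies
  - product 2 (Chair): category_id=NULL, no match -> kept with NULL
  - product 3 (Phone): category_id=3 -> matches Supplies
  - product 4 (Mouse): category_id=3 -> matches Supplies
  - product 5 (Camera): category_id=2 -> matches Sports
  - product 6 (Cable): category_id=1 -> matches Electronics
  - product 7 (Tablet): category_id=2 -> matches Sports
  - product 8 (Laptop): category_id=NULL, no match -> kept with NULL
  - product 9 (Pen): category_id=1 -> matches Electronics
All 9 rows appear; 2 have NULL category.

SQL:
SELECT a.name, b.name AS category
FROM products a
LEFT JOIN categories b ON a.category_id = b.id

Result:
name    | category   
--------+------------
Stapler | Supplies   
Chair   | NULL       
Phone   | Supplies   
Mouse   | Supplies   
Camera  | Sports     
Cable   | Electronics
Tablet  | Sports     
Laptop  | NULL       
Pen     | Electronics


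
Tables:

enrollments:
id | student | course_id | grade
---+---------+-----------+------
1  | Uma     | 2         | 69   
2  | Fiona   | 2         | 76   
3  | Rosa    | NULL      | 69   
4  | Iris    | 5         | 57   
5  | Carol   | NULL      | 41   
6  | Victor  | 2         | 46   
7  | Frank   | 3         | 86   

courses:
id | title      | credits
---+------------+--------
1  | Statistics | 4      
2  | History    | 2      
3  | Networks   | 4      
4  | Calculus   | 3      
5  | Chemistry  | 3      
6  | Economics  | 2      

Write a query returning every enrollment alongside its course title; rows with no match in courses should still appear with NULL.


LEFT JOIN keeps every row from enrollments (the left table); where course_id has no match in courses, the course columns become NULL. Walk through each enrollment:
  - enrollment 1 (Uma): course_id=2 -> matches History
  - enrollment 2 (Fiona): course_id=2 -> matches History
  - enrollment 3 (Rosa): course_id=NULL, no match -> kept with NULL
  - enrollment 4 (Iris): course_id=5 -> matches Chemistry
  - enrollment 5 (Carol): course_id=NULL, no match -> kept with NULL
  - enrollment 6 (Victor): course_id=2 -> matches History
  - enrollment 7 (Frank): course_id=3 -> matches Networks
All 7 rows appear; 2 have NULL course.

SQL:
SELECT a.student, b.title AS course
FROM enrollments a
LEFT JOIN courses b ON a.course_id = b.id

Result:
student | course   
--------+----------
Uma     | History  
Fiona   | History  
Rosa    | NULL     
Iris    | Chemistry
Carol   | NULL     
Victor  | History  
Frank   | Networks 


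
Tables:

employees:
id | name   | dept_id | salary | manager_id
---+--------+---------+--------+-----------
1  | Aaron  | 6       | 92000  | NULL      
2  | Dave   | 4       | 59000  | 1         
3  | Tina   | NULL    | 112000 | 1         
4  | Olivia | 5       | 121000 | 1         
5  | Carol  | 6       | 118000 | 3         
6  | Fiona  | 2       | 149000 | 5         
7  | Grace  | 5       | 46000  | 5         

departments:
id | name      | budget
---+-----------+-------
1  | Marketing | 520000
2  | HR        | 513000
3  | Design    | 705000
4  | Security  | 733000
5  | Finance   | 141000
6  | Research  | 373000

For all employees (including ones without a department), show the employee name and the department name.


LEFT JOIN keeps every row from employees (the left table); where dept_id has no match in departments, the department columns become NULL. Walk through each employee:
  - employee 1 (Aaron): dept_id=6 -> matches Research
  - employee 2 (Dave): dept_id=4 -> matches Security
  - employee 3 (Tina): dept_id=NULL, no match -> kept with NULL
  - employee 4 (Olivia): dept_id=5 -> matches Finance
  - employee 5 (Carol): dept_id=6 -> matches Research
  - employee 6 (Fiona): dept_id=2 -> matches HR
  - employee 7 (Grace): dept_id=5 -> matches Finance
All 7 rows appear; 1 has NULL department.

SQL:
SELECT a.name, b.name AS department
FROM employees a
LEFT JOIN departments b ON a.dept_id = b.id

Result:
name   | department
-------+-----------
Aaron  | Research  
Dave   | Security  
Tina   | NULL      
Olivia | Finance   
Carol  | Research  
Fiona  | HR        
Grace  | Finance   


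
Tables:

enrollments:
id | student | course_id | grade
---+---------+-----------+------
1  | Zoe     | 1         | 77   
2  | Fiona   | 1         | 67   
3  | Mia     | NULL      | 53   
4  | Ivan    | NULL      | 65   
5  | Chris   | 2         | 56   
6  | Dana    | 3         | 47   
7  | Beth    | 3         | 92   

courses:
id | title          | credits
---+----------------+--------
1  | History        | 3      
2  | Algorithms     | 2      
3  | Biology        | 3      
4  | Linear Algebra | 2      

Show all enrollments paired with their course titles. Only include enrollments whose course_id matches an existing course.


INNER JOIN keeps only enrollments rows whose course_id matches an id in courses. Walk through each enrollment:
  - enrollment 1 (Zoe): course_id=1 -> matches History
  - enrollment 2 (Fiona): course_id=1 -> matches History
  - enrollment 3 (Mia): course_id=NULL, no match -> dropped
  - enrollment 4 (Ivan): course_id=NULL, no match -> dropped
  - enrollment 5 (Chris): course_id=2 -> matches Algorithms
  - enrollment 6 (Dana): course_id=3 -> matches Biology
  - enrollment 7 (Beth): course_id=3 -> matches Biology
So 2 of 7 rows are dropped.

SQL:
SELECT a.student, b.title AS course
FROM enrollments a
INNER JOIN courses b ON a.course_id = b.id

Result:
student | course    
--------+-----------
Zoe     | History   
Fiona   | History   
Chris   | Algorithms
Dana    | Biology   
Beth    | Biology   
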